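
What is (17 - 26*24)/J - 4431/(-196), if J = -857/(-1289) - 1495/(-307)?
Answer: -2669670313/30662156 ≈ -87.067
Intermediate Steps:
J = 2190154/395723 (J = -857*(-1/1289) - 1495*(-1/307) = 857/1289 + 1495/307 = 2190154/395723 ≈ 5.5346)
(17 - 26*24)/J - 4431/(-196) = (17 - 26*24)/(2190154/395723) - 4431/(-196) = (17 - 624)*(395723/2190154) - 4431*(-1/196) = -607*395723/2190154 + 633/28 = -240203861/2190154 + 633/28 = -2669670313/30662156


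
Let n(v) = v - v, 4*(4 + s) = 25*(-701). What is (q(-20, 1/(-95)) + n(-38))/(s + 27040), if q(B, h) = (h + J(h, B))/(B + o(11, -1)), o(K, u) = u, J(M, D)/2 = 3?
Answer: -2276/180784905 ≈ -1.2590e-5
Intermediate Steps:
s = -17541/4 (s = -4 + (25*(-701))/4 = -4 + (1/4)*(-17525) = -4 - 17525/4 = -17541/4 ≈ -4385.3)
J(M, D) = 6 (J(M, D) = 2*3 = 6)
q(B, h) = (6 + h)/(-1 + B) (q(B, h) = (h + 6)/(B - 1) = (6 + h)/(-1 + B))
n(v) = 0
(q(-20, 1/(-95)) + n(-38))/(s + 27040) = ((6 + 1/(-95))/(-1 - 20) + 0)/(-17541/4 + 27040) = ((6 - 1/95)/(-21) + 0)/(90619/4) = (-1/21*569/95 + 0)*(4/90619) = (-569/1995 + 0)*(4/90619) = -569/1995*4/90619 = -2276/180784905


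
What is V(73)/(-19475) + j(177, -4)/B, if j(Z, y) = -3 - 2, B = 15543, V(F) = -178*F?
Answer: 201868367/302699925 ≈ 0.66689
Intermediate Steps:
j(Z, y) = -5
V(73)/(-19475) + j(177, -4)/B = -178*73/(-19475) - 5/15543 = -12994*(-1/19475) - 5*1/15543 = 12994/19475 - 5/15543 = 201868367/302699925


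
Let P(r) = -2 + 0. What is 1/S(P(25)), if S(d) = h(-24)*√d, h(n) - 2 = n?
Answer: I*√2/44 ≈ 0.032141*I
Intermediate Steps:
P(r) = -2
h(n) = 2 + n
S(d) = -22*√d (S(d) = (2 - 24)*√d = -22*√d)
1/S(P(25)) = 1/(-22*I*√2) = I*√2/44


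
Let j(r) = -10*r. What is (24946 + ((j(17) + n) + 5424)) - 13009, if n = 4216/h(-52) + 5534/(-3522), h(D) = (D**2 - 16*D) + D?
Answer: 26367534758/1533831 ≈ 17191.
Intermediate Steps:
h(D) = D**2 - 15*D
n = -553963/1533831 (n = 4216/((-52*(-15 - 52))) + 5534/(-3522) = 4216/((-52*(-67))) + 5534*(-1/3522) = 4216/3484 - 2767/1761 = 4216*(1/3484) - 2767/1761 = 1054/871 - 2767/1761 = -553963/1533831 ≈ -0.36116)
(24946 + ((j(17) + n) + 5424)) - 13009 = (24946 + ((-10*17 - 553963/1533831) + 5424)) - 13009 = (24946 + ((-170 - 553963/1533831) + 5424)) - 13009 = (24946 + (-261305233/1533831 + 5424)) - 13009 = (24946 + 8058194111/1533831) - 13009 = 46321142237/1533831 - 13009 = 26367534758/1533831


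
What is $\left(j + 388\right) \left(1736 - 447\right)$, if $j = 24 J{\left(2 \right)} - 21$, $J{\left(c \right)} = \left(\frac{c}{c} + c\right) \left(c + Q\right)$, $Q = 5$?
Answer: $1122719$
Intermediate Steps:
$J{\left(c \right)} = \left(1 + c\right) \left(5 + c\right)$ ($J{\left(c \right)} = \left(\frac{c}{c} + c\right) \left(c + 5\right) = \left(1 + c\right) \left(5 + c\right)$)
$j = 483$ ($j = 24 \left(5 + 2^{2} + 6 \cdot 2\right) - 21 = 24 \left(5 + 4 + 12\right) - 21 = 24 \cdot 21 - 21 = 504 - 21 = 483$)
$\left(j + 388\right) \left(1736 - 447\right) = \left(483 + 388\right) \left(1736 - 447\right) = 871 \cdot 1289 = 1122719$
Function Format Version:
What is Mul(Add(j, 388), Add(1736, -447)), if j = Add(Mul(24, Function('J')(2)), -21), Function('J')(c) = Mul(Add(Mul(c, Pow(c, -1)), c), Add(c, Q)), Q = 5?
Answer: 1122719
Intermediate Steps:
Function('J')(c) = Mul(Add(1, c), Add(5, c)) (Function('J')(c) = Mul(Add(Mul(c, Pow(c, -1)), c), Add(c, 5)) = Mul(Add(1, c), Add(5, c)))
j = 483 (j = Add(Mul(24, Add(5, Pow(2, 2), Mul(6, 2))), -21) = Add(Mul(24, Add(5, 4, 12)), -21) = Add(Mul(24, 21), -21) = Add(504, -21) = 483)
Mul(Add(j, 388), Add(1736, -447)) = Mul(Add(483, 388), Add(1736, -447)) = Mul(871, 1289) = 1122719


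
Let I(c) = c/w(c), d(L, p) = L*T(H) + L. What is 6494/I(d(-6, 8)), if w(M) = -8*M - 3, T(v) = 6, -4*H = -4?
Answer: -360417/7 ≈ -51488.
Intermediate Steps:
H = 1 (H = -¼*(-4) = 1)
w(M) = -3 - 8*M
d(L, p) = 7*L (d(L, p) = L*6 + L = 6*L + L = 7*L)
I(c) = c/(-3 - 8*c)
6494/I(d(-6, 8)) = 6494/((-7*(-6)/(3 + 8*(7*(-6))))) = 6494/((-1*(-42)/(3 + 8*(-42)))) = 6494/((-1*(-42)/(3 - 336))) = 6494/((-1*(-42)/(-333))) = 6494/((-1*(-42)*(-1/333))) = 6494/(-14/111) = 6494*(-111/14) = -360417/7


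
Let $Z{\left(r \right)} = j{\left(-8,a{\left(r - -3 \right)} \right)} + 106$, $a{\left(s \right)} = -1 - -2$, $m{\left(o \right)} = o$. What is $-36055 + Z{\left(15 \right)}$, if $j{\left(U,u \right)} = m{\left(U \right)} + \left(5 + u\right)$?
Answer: $-35951$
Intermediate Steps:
$a{\left(s \right)} = 1$ ($a{\left(s \right)} = -1 + 2 = 1$)
$j{\left(U,u \right)} = 5 + U + u$ ($j{\left(U,u \right)} = U + \left(5 + u\right) = 5 + U + u$)
$Z{\left(r \right)} = 104$ ($Z{\left(r \right)} = \left(5 - 8 + 1\right) + 106 = -2 + 106 = 104$)
$-36055 + Z{\left(15 \right)} = -36055 + 104 = -35951$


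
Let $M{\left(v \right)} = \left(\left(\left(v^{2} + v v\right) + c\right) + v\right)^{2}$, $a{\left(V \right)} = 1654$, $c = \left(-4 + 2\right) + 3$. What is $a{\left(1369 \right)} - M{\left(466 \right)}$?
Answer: $-189032777187$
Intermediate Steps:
$c = 1$ ($c = -2 + 3 = 1$)
$M{\left(v \right)} = \left(1 + v + 2 v^{2}\right)^{2}$ ($M{\left(v \right)} = \left(\left(\left(v^{2} + v v\right) + 1\right) + v\right)^{2} = \left(\left(\left(v^{2} + v^{2}\right) + 1\right) + v\right)^{2} = \left(\left(2 v^{2} + 1\right) + v\right)^{2} = \left(\left(1 + 2 v^{2}\right) + v\right)^{2} = \left(1 + v + 2 v^{2}\right)^{2}$)
$a{\left(1369 \right)} - M{\left(466 \right)} = 1654 - \left(1 + 466 + 2 \cdot 466^{2}\right)^{2} = 1654 - \left(1 + 466 + 2 \cdot 217156\right)^{2} = 1654 - \left(1 + 466 + 434312\right)^{2} = 1654 - 434779^{2} = 1654 - 189032778841 = -189032777187$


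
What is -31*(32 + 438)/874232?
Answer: -7285/437116 ≈ -0.016666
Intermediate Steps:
-31*(32 + 438)/874232 = -31*470*(1/874232) = -14570*1/874232 = -7285/437116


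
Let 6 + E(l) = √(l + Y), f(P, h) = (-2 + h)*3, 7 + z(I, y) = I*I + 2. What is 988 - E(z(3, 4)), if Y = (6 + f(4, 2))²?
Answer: 994 - 2*√10 ≈ 987.68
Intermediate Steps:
z(I, y) = -5 + I² (z(I, y) = -7 + (I*I + 2) = -7 + (I² + 2) = -7 + (2 + I²) = -5 + I²)
f(P, h) = -6 + 3*h
Y = 36 (Y = (6 + (-6 + 3*2))² = (6 + (-6 + 6))² = (6 + 0)² = 6² = 36)
E(l) = -6 + √(36 + l) (E(l) = -6 + √(l + 36) = -6 + √(36 + l))
988 - E(z(3, 4)) = 988 - (-6 + √(36 + (-5 + 3²))) = 988 - (-6 + √(36 + (-5 + 9))) = 988 - (-6 + √(36 + 4)) = 988 - (-6 + √40) = 988 - (-6 + 2*√10) = 988 + (6 - 2*√10) = 994 - 2*√10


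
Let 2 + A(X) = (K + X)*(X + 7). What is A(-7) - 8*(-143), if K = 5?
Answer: 1142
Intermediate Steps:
A(X) = -2 + (5 + X)*(7 + X) (A(X) = -2 + (5 + X)*(X + 7) = -2 + (5 + X)*(7 + X))
A(-7) - 8*(-143) = (33 + (-7)**2 + 12*(-7)) - 8*(-143) = (33 + 49 - 84) + 1144 = -2 + 1144 = 1142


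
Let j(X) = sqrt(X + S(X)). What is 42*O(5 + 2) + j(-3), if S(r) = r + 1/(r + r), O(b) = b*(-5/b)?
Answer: -210 + I*sqrt(222)/6 ≈ -210.0 + 2.4833*I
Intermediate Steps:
O(b) = -5
S(r) = r + 1/(2*r)
j(X) = sqrt(1/(2*X) + 2*X) (j(X) = sqrt(X + (X + 1/(2*X))) = sqrt(1/(2*X) + 2*X))
42*O(5 + 2) + j(-3) = 42*(-5) + sqrt(2/(-3) + 8*(-3))/2 = -210 + sqrt(2*(-1/3) - 24)/2 = -210 + sqrt(-2/3 - 24)/2 = -210 + sqrt(-74/3)/2 = -210 + (I*sqrt(222)/3)/2 = -210 + I*sqrt(222)/6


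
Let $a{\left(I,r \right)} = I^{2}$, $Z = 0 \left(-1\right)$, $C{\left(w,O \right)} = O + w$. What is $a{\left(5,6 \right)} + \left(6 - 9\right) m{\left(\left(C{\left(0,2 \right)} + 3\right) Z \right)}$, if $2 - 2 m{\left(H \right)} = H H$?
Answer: $22$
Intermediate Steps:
$Z = 0$
$m{\left(H \right)} = 1 - \frac{H^{2}}{2}$ ($m{\left(H \right)} = 1 - \frac{H H}{2} = 1 - \frac{H^{2}}{2}$)
$a{\left(5,6 \right)} + \left(6 - 9\right) m{\left(\left(C{\left(0,2 \right)} + 3\right) Z \right)} = 5^{2} + \left(6 - 9\right) \left(1 - \frac{\left(\left(\left(2 + 0\right) + 3\right) 0\right)^{2}}{2}\right) = 25 + \left(6 - 9\right) \left(1 - \frac{\left(\left(2 + 3\right) 0\right)^{2}}{2}\right) = 25 - 3 \left(1 - \frac{\left(5 \cdot 0\right)^{2}}{2}\right) = 25 - 3 \left(1 - \frac{0^{2}}{2}\right) = 25 - 3 \left(1 - 0\right) = 25 - 3 \left(1 + 0\right) = 25 - 3 = 22$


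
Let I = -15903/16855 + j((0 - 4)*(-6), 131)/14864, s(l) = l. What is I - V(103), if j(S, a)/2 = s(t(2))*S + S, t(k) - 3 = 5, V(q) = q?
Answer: -1627123187/15658295 ≈ -103.91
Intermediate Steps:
t(k) = 8 (t(k) = 3 + 5 = 8)
j(S, a) = 18*S (j(S, a) = 2*(8*S + S) = 2*(9*S) = 18*S)
I = -14318802/15658295 (I = -15903/16855 + (18*((0 - 4)*(-6)))/14864 = -15903*1/16855 + (18*(-4*(-6)))*(1/14864) = -15903/16855 + (18*24)*(1/14864) = -15903/16855 + 432*(1/14864) = -15903/16855 + 27/929 = -14318802/15658295 ≈ -0.91445)
I - V(103) = -14318802/15658295 - 1*103 = -14318802/15658295 - 103 = -1627123187/15658295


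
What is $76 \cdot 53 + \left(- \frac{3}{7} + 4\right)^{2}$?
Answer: $\frac{197997}{49} \approx 4040.8$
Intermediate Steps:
$76 \cdot 53 + \left(- \frac{3}{7} + 4\right)^{2} = 4028 + \left(\left(-3\right) \frac{1}{7} + 4\right)^{2} = 4028 + \left(- \frac{3}{7} + 4\right)^{2} = 4028 + \left(\frac{25}{7}\right)^{2} = 4028 + \frac{625}{49} = \frac{197997}{49}$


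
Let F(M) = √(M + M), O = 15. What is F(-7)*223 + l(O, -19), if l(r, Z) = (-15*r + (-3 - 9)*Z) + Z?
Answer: -16 + 223*I*√14 ≈ -16.0 + 834.39*I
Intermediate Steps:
F(M) = √2*√M (F(M) = √(2*M) = √2*√M)
l(r, Z) = -15*r - 11*Z (l(r, Z) = (-15*r - 12*Z) + Z = -15*r - 11*Z)
F(-7)*223 + l(O, -19) = (√2*√(-7))*223 + (-15*15 - 11*(-19)) = (√2*(I*√7))*223 + (-225 + 209) = (I*√14)*223 - 16 = 223*I*√14 - 16 = -16 + 223*I*√14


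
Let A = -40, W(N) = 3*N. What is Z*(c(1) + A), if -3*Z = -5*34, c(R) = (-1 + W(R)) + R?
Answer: -6290/3 ≈ -2096.7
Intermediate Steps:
c(R) = -1 + 4*R (c(R) = (-1 + 3*R) + R = -1 + 4*R)
Z = 170/3 (Z = -(-5)*34/3 = -⅓*(-170) = 170/3 ≈ 56.667)
Z*(c(1) + A) = 170*((-1 + 4*1) - 40)/3 = 170*((-1 + 4) - 40)/3 = 170*(3 - 40)/3 = (170/3)*(-37) = -6290/3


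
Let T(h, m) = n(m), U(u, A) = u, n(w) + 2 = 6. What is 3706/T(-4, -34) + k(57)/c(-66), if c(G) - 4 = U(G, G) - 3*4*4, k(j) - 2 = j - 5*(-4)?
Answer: 50918/55 ≈ 925.78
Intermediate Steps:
n(w) = 4 (n(w) = -2 + 6 = 4)
T(h, m) = 4
k(j) = 22 + j (k(j) = 2 + (j - 5*(-4)) = 2 + (j + 20) = 2 + (20 + j) = 22 + j)
c(G) = -44 + G (c(G) = 4 + (G - 3*4*4) = 4 + (G - 12*4) = 4 + (G - 48) = 4 + (-48 + G) = -44 + G)
3706/T(-4, -34) + k(57)/c(-66) = 3706/4 + (22 + 57)/(-44 - 66) = 3706*(1/4) + 79/(-110) = 1853/2 + 79*(-1/110) = 1853/2 - 79/110 = 50918/55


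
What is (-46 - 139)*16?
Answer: -2960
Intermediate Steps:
(-46 - 139)*16 = -185*16 = -2960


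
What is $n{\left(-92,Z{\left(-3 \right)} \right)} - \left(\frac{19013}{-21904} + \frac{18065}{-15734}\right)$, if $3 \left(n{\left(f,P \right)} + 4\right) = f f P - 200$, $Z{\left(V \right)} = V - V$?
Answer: $- \frac{35489309363}{516956304} \approx -68.651$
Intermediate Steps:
$Z{\left(V \right)} = 0$
$n{\left(f,P \right)} = - \frac{212}{3} + \frac{P f^{2}}{3}$ ($n{\left(f,P \right)} = -4 + \frac{f f P - 200}{3} = -4 + \frac{f^{2} P - 200}{3} = -4 + \frac{P f^{2} - 200}{3} = -4 + \frac{-200 + P f^{2}}{3} = -4 + \left(- \frac{200}{3} + \frac{P f^{2}}{3}\right) = - \frac{212}{3} + \frac{P f^{2}}{3}$)
$n{\left(-92,Z{\left(-3 \right)} \right)} - \left(\frac{19013}{-21904} + \frac{18065}{-15734}\right) = \left(- \frac{212}{3} + \frac{1}{3} \cdot 0 \left(-92\right)^{2}\right) - \left(\frac{19013}{-21904} + \frac{18065}{-15734}\right) = \left(- \frac{212}{3} + \frac{1}{3} \cdot 0 \cdot 8464\right) - \left(19013 \left(- \frac{1}{21904}\right) + 18065 \left(- \frac{1}{15734}\right)\right) = \left(- \frac{212}{3} + 0\right) - \left(- \frac{19013}{21904} - \frac{18065}{15734}\right) = - \frac{212}{3} - - \frac{347423151}{172318768} = - \frac{212}{3} + \frac{347423151}{172318768} = - \frac{35489309363}{516956304}$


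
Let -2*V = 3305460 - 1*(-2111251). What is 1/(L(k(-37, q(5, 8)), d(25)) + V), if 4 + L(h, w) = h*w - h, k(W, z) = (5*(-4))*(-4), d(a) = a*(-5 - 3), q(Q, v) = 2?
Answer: -2/5448879 ≈ -3.6705e-7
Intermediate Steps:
d(a) = -8*a (d(a) = a*(-8) = -8*a)
k(W, z) = 80 (k(W, z) = -20*(-4) = 80)
L(h, w) = -4 - h + h*w (L(h, w) = -4 + (h*w - h) = -4 + (-h + h*w) = -4 - h + h*w)
V = -5416711/2 (V = -(3305460 - 1*(-2111251))/2 = -(3305460 + 2111251)/2 = -½*5416711 = -5416711/2 ≈ -2.7084e+6)
1/(L(k(-37, q(5, 8)), d(25)) + V) = 1/((-4 - 1*80 + 80*(-8*25)) - 5416711/2) = 1/((-4 - 80 + 80*(-200)) - 5416711/2) = 1/((-4 - 80 - 16000) - 5416711/2) = 1/(-16084 - 5416711/2) = 1/(-5448879/2) = -2/5448879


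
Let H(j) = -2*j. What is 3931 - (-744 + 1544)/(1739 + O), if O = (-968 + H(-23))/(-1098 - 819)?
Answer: 2621344007/666917 ≈ 3930.5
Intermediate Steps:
O = 922/1917 (O = (-968 - 2*(-23))/(-1098 - 819) = (-968 + 46)/(-1917) = -922*(-1/1917) = 922/1917 ≈ 0.48096)
3931 - (-744 + 1544)/(1739 + O) = 3931 - (-744 + 1544)/(1739 + 922/1917) = 3931 - 800/3334585/1917 = 3931 - 800*1917/3334585 = 3931 - 1*306720/666917 = 3931 - 306720/666917 = 2621344007/666917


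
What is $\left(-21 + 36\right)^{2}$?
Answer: $225$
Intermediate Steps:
$\left(-21 + 36\right)^{2} = 15^{2} = 225$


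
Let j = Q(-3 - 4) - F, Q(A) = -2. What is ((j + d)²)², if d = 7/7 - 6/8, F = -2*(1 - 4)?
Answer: 923521/256 ≈ 3607.5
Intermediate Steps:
F = 6 (F = -2*(-3) = 6)
d = ¼ (d = 7*(⅐) - 6*⅛ = 1 - ¾ = ¼ ≈ 0.25000)
j = -8 (j = -2 - 1*6 = -2 - 6 = -8)
((j + d)²)² = ((-8 + ¼)²)² = ((-31/4)²)² = (961/16)² = 923521/256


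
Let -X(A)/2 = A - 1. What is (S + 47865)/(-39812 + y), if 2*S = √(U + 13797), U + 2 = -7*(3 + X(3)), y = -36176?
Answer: -47865/75988 - √13802/151976 ≈ -0.63068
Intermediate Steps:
X(A) = 2 - 2*A (X(A) = -2*(A - 1) = -2*(-1 + A) = 2 - 2*A)
U = 5 (U = -2 - 7*(3 + (2 - 2*3)) = -2 - 7*(3 + (2 - 6)) = -2 - 7*(3 - 4) = -2 - 7*(-1) = -2 + 7 = 5)
S = √13802/2 (S = √(5 + 13797)/2 = √13802/2 ≈ 58.741)
(S + 47865)/(-39812 + y) = (√13802/2 + 47865)/(-39812 - 36176) = (47865 + √13802/2)/(-75988) = (47865 + √13802/2)*(-1/75988) = -47865/75988 - √13802/151976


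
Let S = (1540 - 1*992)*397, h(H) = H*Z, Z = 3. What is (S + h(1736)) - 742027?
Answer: -519263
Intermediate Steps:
h(H) = 3*H (h(H) = H*3 = 3*H)
S = 217556 (S = (1540 - 992)*397 = 548*397 = 217556)
(S + h(1736)) - 742027 = (217556 + 3*1736) - 742027 = (217556 + 5208) - 742027 = 222764 - 742027 = -519263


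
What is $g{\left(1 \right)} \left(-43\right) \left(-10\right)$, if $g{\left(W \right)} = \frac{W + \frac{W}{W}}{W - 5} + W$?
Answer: $215$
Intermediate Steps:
$g{\left(W \right)} = W + \frac{1 + W}{-5 + W}$ ($g{\left(W \right)} = \frac{W + 1}{-5 + W} + W = \frac{1 + W}{-5 + W} + W = W + \frac{1 + W}{-5 + W}$)
$g{\left(1 \right)} \left(-43\right) \left(-10\right) = \frac{1 + 1^{2} - 4}{-5 + 1} \left(-43\right) \left(-10\right) = \frac{1 + 1 - 4}{-4} \left(-43\right) \left(-10\right) = \left(- \frac{1}{4}\right) \left(-2\right) \left(-43\right) \left(-10\right) = \frac{1}{2} \left(-43\right) \left(-10\right) = \left(- \frac{43}{2}\right) \left(-10\right) = 215$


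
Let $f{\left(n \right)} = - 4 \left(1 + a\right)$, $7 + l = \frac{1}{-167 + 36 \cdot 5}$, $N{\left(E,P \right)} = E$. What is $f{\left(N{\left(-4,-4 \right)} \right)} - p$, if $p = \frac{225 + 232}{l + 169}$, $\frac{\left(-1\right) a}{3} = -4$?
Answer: $- \frac{115505}{2107} \approx -54.82$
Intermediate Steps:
$a = 12$ ($a = \left(-3\right) \left(-4\right) = 12$)
$l = - \frac{90}{13}$ ($l = -7 + \frac{1}{-167 + 36 \cdot 5} = -7 + \frac{1}{-167 + 180} = -7 + \frac{1}{13} = - \frac{90}{13} \approx -6.9231$)
$f{\left(n \right)} = -52$ ($f{\left(n \right)} = - 4 \left(1 + 12\right) = \left(-4\right) 13 = -52$)
$p = \frac{5941}{2107}$ ($p = \frac{225 + 232}{- \frac{90}{13} + 169} = \frac{457}{\frac{2107}{13}} = 457 \cdot \frac{13}{2107} = \frac{5941}{2107} \approx 2.8196$)
$f{\left(N{\left(-4,-4 \right)} \right)} - p = -52 - \frac{5941}{2107} = - \frac{115505}{2107}$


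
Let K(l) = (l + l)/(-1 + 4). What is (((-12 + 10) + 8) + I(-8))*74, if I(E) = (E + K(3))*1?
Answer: 0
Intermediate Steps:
K(l) = 2*l/3 (K(l) = (2*l)/3 = (2*l)*(⅓) = 2*l/3)
I(E) = 2 + E (I(E) = (E + (⅔)*3)*1 = (E + 2)*1 = (2 + E)*1 = 2 + E)
(((-12 + 10) + 8) + I(-8))*74 = (((-12 + 10) + 8) + (2 - 8))*74 = ((-2 + 8) - 6)*74 = (6 - 6)*74 = 0*74 = 0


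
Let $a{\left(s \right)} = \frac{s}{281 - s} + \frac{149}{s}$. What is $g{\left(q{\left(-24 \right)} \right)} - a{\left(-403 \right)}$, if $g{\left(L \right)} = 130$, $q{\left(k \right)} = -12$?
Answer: $\frac{36099085}{275652} \approx 130.96$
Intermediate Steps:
$a{\left(s \right)} = \frac{149}{s} + \frac{s}{281 - s}$
$g{\left(q{\left(-24 \right)} \right)} - a{\left(-403 \right)} = 130 - \frac{-41869 - \left(-403\right)^{2} + 149 \left(-403\right)}{\left(-403\right) \left(-281 - 403\right)} = 130 - - \frac{-41869 - 162409 - 60047}{403 \left(-684\right)} = 130 - \left(- \frac{1}{403}\right) \left(- \frac{1}{684}\right) \left(-41869 - 162409 - 60047\right) = 130 - \left(- \frac{1}{403}\right) \left(- \frac{1}{684}\right) \left(-264325\right) = 130 - - \frac{264325}{275652} = 130 + \frac{264325}{275652} = \frac{36099085}{275652}$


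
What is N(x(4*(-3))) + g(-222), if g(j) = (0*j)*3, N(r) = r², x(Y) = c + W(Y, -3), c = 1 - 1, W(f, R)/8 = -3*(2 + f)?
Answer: 57600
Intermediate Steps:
W(f, R) = -48 - 24*f (W(f, R) = 8*(-3*(2 + f)) = 8*(-6 - 3*f) = -48 - 24*f)
c = 0
x(Y) = -48 - 24*Y (x(Y) = 0 + (-48 - 24*Y) = -48 - 24*Y)
g(j) = 0 (g(j) = 0*3 = 0)
N(x(4*(-3))) + g(-222) = (-48 - 96*(-3))² + 0 = (-48 - 24*(-12))² + 0 = (-48 + 288)² + 0 = 240² + 0 = 57600 + 0 = 57600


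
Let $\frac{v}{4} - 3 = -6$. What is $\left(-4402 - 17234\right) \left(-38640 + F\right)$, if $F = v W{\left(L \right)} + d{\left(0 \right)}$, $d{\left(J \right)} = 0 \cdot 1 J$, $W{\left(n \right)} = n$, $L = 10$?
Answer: $838611360$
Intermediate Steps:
$v = -12$ ($v = 12 + 4 \left(-6\right) = 12 - 24 = -12$)
$d{\left(J \right)} = 0$ ($d{\left(J \right)} = 0 J = 0$)
$F = -120$ ($F = \left(-12\right) 10 + 0 = -120 + 0 = -120$)
$\left(-4402 - 17234\right) \left(-38640 + F\right) = \left(-4402 - 17234\right) \left(-38640 - 120\right) = \left(-21636\right) \left(-38760\right) = 838611360$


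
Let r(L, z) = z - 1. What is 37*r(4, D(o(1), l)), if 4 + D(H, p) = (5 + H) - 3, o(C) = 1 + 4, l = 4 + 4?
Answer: 74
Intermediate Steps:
l = 8
o(C) = 5
D(H, p) = -2 + H (D(H, p) = -4 + ((5 + H) - 3) = -4 + (2 + H) = -2 + H)
r(L, z) = -1 + z
37*r(4, D(o(1), l)) = 37*(-1 + (-2 + 5)) = 37*(-1 + 3) = 37*2 = 74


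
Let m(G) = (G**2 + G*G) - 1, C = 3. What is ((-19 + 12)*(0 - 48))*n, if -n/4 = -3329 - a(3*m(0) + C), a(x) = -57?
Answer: 4397568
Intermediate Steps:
m(G) = -1 + 2*G**2 (m(G) = (G**2 + G**2) - 1 = 2*G**2 - 1 = -1 + 2*G**2)
n = 13088 (n = -4*(-3329 - 1*(-57)) = -4*(-3329 + 57) = -4*(-3272) = 13088)
((-19 + 12)*(0 - 48))*n = ((-19 + 12)*(0 - 48))*13088 = -7*(-48)*13088 = 336*13088 = 4397568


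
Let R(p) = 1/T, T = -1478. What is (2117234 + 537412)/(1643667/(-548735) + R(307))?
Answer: -2152998421413180/2429888561 ≈ -8.8605e+5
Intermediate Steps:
R(p) = -1/1478 (R(p) = 1/(-1478) = -1/1478)
(2117234 + 537412)/(1643667/(-548735) + R(307)) = (2117234 + 537412)/(1643667/(-548735) - 1/1478) = 2654646/(1643667*(-1/548735) - 1/1478) = 2654646/(-1643667/548735 - 1/1478) = 2654646/(-2429888561/811030330) = 2654646*(-811030330/2429888561) = -2152998421413180/2429888561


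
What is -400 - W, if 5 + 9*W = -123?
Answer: -3472/9 ≈ -385.78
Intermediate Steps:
W = -128/9 (W = -5/9 + (⅑)*(-123) = -5/9 - 41/3 = -128/9 ≈ -14.222)
-400 - W = -400 - 1*(-128/9) = -400 + 128/9 = -3472/9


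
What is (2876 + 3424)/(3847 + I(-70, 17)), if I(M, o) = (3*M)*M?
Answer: 6300/18547 ≈ 0.33968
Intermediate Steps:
I(M, o) = 3*M**2
(2876 + 3424)/(3847 + I(-70, 17)) = (2876 + 3424)/(3847 + 3*(-70)**2) = 6300/(3847 + 3*4900) = 6300/(3847 + 14700) = 6300/18547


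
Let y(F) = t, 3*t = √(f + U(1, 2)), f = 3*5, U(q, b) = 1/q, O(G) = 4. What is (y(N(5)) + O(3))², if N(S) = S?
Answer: 256/9 ≈ 28.444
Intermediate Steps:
f = 15
t = 4/3 (t = √(15 + 1/1)/3 = √(15 + 1)/3 = √16/3 = (⅓)*4 = 4/3 ≈ 1.3333)
y(F) = 4/3
(y(N(5)) + O(3))² = (4/3 + 4)² = (16/3)² = 256/9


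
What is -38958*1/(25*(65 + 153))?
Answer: -19479/2725 ≈ -7.1483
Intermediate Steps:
-38958*1/(25*(65 + 153)) = -38958/(25*218) = -38958/5450 = -38958*1/5450 = -19479/2725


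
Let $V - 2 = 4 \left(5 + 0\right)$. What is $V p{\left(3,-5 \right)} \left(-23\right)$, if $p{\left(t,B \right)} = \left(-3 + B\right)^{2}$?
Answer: $-32384$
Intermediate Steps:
$V = 22$ ($V = 2 + 4 \left(5 + 0\right) = 2 + 4 \cdot 5 = 2 + 20 = 22$)
$V p{\left(3,-5 \right)} \left(-23\right) = 22 \left(-3 - 5\right)^{2} \left(-23\right) = 22 \left(-8\right)^{2} \left(-23\right) = 22 \cdot 64 \left(-23\right) = 1408 \left(-23\right) = -32384$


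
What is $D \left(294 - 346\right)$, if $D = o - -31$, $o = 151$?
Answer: $-9464$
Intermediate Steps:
$D = 182$ ($D = 151 - -31 = 151 + 31 = 182$)
$D \left(294 - 346\right) = 182 \left(294 - 346\right) = 182 \left(-52\right) = -9464$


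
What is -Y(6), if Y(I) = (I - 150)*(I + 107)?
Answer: 16272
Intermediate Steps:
Y(I) = (-150 + I)*(107 + I)
-Y(6) = -(-16050 + 6² - 43*6) = -(-16050 + 36 - 258) = -1*(-16272) = 16272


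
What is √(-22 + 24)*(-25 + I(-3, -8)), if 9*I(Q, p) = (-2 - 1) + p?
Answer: -236*√2/9 ≈ -37.084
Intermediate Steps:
I(Q, p) = -⅓ + p/9 (I(Q, p) = ((-2 - 1) + p)/9 = (-3 + p)/9 = -⅓ + p/9)
√(-22 + 24)*(-25 + I(-3, -8)) = √(-22 + 24)*(-25 + (-⅓ + (⅑)*(-8))) = √2*(-25 + (-⅓ - 8/9)) = √2*(-25 - 11/9) = √2*(-236/9) = -236*√2/9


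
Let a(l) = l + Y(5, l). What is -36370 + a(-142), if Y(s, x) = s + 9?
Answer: -36498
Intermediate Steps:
Y(s, x) = 9 + s
a(l) = 14 + l (a(l) = l + (9 + 5) = l + 14 = 14 + l)
-36370 + a(-142) = -36370 + (14 - 142) = -36370 - 128 = -36498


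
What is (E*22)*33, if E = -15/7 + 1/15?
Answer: -52756/35 ≈ -1507.3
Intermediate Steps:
E = -218/105 (E = -15*⅐ + 1*(1/15) = -15/7 + 1/15 = -218/105 ≈ -2.0762)
(E*22)*33 = -218/105*22*33 = -4796/105*33 = -52756/35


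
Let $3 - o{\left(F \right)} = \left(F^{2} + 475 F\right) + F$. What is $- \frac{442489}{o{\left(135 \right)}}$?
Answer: $\frac{442489}{82482} \approx 5.3647$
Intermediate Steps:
$o{\left(F \right)} = 3 - F^{2} - 476 F$ ($o{\left(F \right)} = 3 - \left(\left(F^{2} + 475 F\right) + F\right) = 3 - \left(F^{2} + 476 F\right) = 3 - F^{2} - 476 F$)
$- \frac{442489}{o{\left(135 \right)}} = - \frac{442489}{3 - 135^{2} - 64260} = - \frac{442489}{3 - 18225 - 64260} = - \frac{442489}{-82482} = \left(-442489\right) \left(- \frac{1}{82482}\right) = \frac{442489}{82482}$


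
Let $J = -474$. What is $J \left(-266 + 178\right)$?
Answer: $41712$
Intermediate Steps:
$J \left(-266 + 178\right) = - 474 \left(-266 + 178\right) = \left(-474\right) \left(-88\right) = 41712$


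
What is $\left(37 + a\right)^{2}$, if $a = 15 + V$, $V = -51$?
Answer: $1$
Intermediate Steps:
$a = -36$ ($a = 15 - 51 = -36$)
$\left(37 + a\right)^{2} = \left(37 - 36\right)^{2} = 1^{2} = 1$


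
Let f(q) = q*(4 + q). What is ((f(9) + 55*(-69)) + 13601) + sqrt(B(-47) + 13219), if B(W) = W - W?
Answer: 9923 + sqrt(13219) ≈ 10038.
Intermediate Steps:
B(W) = 0
((f(9) + 55*(-69)) + 13601) + sqrt(B(-47) + 13219) = ((9*(4 + 9) + 55*(-69)) + 13601) + sqrt(0 + 13219) = ((9*13 - 3795) + 13601) + sqrt(13219) = ((117 - 3795) + 13601) + sqrt(13219) = (-3678 + 13601) + sqrt(13219) = 9923 + sqrt(13219)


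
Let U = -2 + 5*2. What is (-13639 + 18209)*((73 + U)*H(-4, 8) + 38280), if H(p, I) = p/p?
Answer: 175309770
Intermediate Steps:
H(p, I) = 1
U = 8 (U = -2 + 10 = 8)
(-13639 + 18209)*((73 + U)*H(-4, 8) + 38280) = (-13639 + 18209)*((73 + 8)*1 + 38280) = 4570*(81*1 + 38280) = 4570*(81 + 38280) = 4570*38361 = 175309770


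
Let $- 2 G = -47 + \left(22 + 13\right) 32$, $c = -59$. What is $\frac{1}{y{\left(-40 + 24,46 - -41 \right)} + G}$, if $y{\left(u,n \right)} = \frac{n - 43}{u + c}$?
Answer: $- \frac{150}{80563} \approx -0.0018619$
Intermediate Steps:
$y{\left(u,n \right)} = \frac{-43 + n}{-59 + u}$ ($y{\left(u,n \right)} = \frac{n - 43}{u - 59} = \frac{-43 + n}{-59 + u}$)
$G = - \frac{1073}{2}$ ($G = - \frac{-47 + \left(22 + 13\right) 32}{2} = - \frac{-47 + 35 \cdot 32}{2} = - \frac{-47 + 1120}{2} = \left(- \frac{1}{2}\right) 1073 = - \frac{1073}{2} \approx -536.5$)
$\frac{1}{y{\left(-40 + 24,46 - -41 \right)} + G} = \frac{1}{\frac{-43 + \left(46 - -41\right)}{-59 + \left(-40 + 24\right)} - \frac{1073}{2}} = \frac{1}{\frac{-43 + \left(46 + 41\right)}{-59 - 16} - \frac{1073}{2}} = \frac{1}{\frac{-43 + 87}{-75} - \frac{1073}{2}} = \frac{1}{\left(- \frac{1}{75}\right) 44 - \frac{1073}{2}} = \frac{1}{- \frac{44}{75} - \frac{1073}{2}} = \frac{1}{- \frac{80563}{150}} = - \frac{150}{80563}$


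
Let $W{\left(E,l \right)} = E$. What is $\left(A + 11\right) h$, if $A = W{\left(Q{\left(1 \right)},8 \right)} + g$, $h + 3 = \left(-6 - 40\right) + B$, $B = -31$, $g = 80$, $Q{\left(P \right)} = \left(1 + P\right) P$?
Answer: $-7440$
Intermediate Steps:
$Q{\left(P \right)} = P \left(1 + P\right)$
$h = -80$ ($h = -3 - 77 = -80$)
$A = 82$ ($A = 1 \left(1 + 1\right) + 80 = 1 \cdot 2 + 80 = 2 + 80 = 82$)
$\left(A + 11\right) h = \left(82 + 11\right) \left(-80\right) = 93 \left(-80\right) = -7440$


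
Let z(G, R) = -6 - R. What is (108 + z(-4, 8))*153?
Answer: 14382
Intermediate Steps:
(108 + z(-4, 8))*153 = (108 + (-6 - 1*8))*153 = (108 + (-6 - 8))*153 = (108 - 14)*153 = 94*153 = 14382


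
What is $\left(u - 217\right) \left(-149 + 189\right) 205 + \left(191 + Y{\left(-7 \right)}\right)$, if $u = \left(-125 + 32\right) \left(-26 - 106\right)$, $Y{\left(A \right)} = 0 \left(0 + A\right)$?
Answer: $98883991$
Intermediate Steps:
$Y{\left(A \right)} = 0$ ($Y{\left(A \right)} = 0 A = 0$)
$u = 12276$ ($u = \left(-93\right) \left(-132\right) = 12276$)
$\left(u - 217\right) \left(-149 + 189\right) 205 + \left(191 + Y{\left(-7 \right)}\right) = \left(12276 - 217\right) \left(-149 + 189\right) 205 + \left(191 + 0\right) = 12059 \cdot 40 \cdot 205 + 191 = 482360 \cdot 205 + 191 = 98883800 + 191 = 98883991$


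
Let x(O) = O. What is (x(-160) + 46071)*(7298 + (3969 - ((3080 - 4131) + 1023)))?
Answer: 518564745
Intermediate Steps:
(x(-160) + 46071)*(7298 + (3969 - ((3080 - 4131) + 1023))) = (-160 + 46071)*(7298 + (3969 - ((3080 - 4131) + 1023))) = 45911*(7298 + (3969 - (-1051 + 1023))) = 45911*(7298 + (3969 - 1*(-28))) = 45911*(7298 + (3969 + 28)) = 45911*(7298 + 3997) = 45911*11295 = 518564745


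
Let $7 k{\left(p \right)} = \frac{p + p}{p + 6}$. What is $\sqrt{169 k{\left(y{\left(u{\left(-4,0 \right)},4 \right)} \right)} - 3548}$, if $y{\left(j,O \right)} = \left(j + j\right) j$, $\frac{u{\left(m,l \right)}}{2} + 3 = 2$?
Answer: $\frac{50 i \sqrt{69}}{7} \approx 59.333 i$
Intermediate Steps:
$u{\left(m,l \right)} = -2$ ($u{\left(m,l \right)} = -6 + 2 \cdot 2 = -6 + 4 = -2$)
$y{\left(j,O \right)} = 2 j^{2}$ ($y{\left(j,O \right)} = 2 j j = 2 j^{2}$)
$k{\left(p \right)} = \frac{2 p}{7 \left(6 + p\right)}$ ($k{\left(p \right)} = \frac{\left(p + p\right) \frac{1}{p + 6}}{7} = \frac{2 p \frac{1}{6 + p}}{7} = \frac{2 p}{7 \left(6 + p\right)}$)
$\sqrt{169 k{\left(y{\left(u{\left(-4,0 \right)},4 \right)} \right)} - 3548} = \sqrt{169 \frac{2 \cdot 2 \left(-2\right)^{2}}{7 \left(6 + 2 \left(-2\right)^{2}\right)} - 3548} = \sqrt{169 \frac{2 \cdot 2 \cdot 4}{7 \left(6 + 2 \cdot 4\right)} - 3548} = \sqrt{169 \cdot \frac{2}{7} \cdot 8 \frac{1}{6 + 8} - 3548} = \sqrt{169 \cdot \frac{2}{7} \cdot 8 \cdot \frac{1}{14} - 3548} = \sqrt{169 \cdot \frac{8}{49} - 3548} = \sqrt{\frac{1352}{49} - 3548} = \sqrt{- \frac{172500}{49}} = \frac{50 i \sqrt{69}}{7}$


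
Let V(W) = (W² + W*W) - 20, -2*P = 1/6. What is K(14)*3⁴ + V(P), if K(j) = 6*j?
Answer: 488449/72 ≈ 6784.0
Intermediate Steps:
P = -1/12 (P = -½/6 = -½*⅙ = -1/12 ≈ -0.083333)
V(W) = -20 + 2*W² (V(W) = (W² + W²) - 20 = 2*W² - 20 = -20 + 2*W²)
K(14)*3⁴ + V(P) = (6*14)*3⁴ + (-20 + 2*(-1/12)²) = 84*81 + (-20 + 2*(1/144)) = 6804 + (-20 + 1/72) = 6804 - 1439/72 = 488449/72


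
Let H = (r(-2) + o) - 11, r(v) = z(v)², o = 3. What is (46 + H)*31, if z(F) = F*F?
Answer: 1674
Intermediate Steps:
z(F) = F²
r(v) = v⁴ (r(v) = (v²)² = v⁴)
H = 8 (H = ((-2)⁴ + 3) - 11 = (16 + 3) - 11 = 19 - 11 = 8)
(46 + H)*31 = (46 + 8)*31 = 54*31 = 1674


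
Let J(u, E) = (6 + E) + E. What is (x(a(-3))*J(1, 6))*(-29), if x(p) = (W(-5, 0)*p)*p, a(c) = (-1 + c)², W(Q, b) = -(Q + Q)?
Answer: -1336320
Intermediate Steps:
W(Q, b) = -2*Q
J(u, E) = 6 + 2*E
x(p) = 10*p² (x(p) = ((-2*(-5))*p)*p = (10*p)*p = 10*p²)
(x(a(-3))*J(1, 6))*(-29) = ((10*((-1 - 3)²)²)*(6 + 2*6))*(-29) = ((10*((-4)²)²)*(6 + 12))*(-29) = ((10*16²)*18)*(-29) = ((10*256)*18)*(-29) = (2560*18)*(-29) = 46080*(-29) = -1336320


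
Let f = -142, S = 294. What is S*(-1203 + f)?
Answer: -395430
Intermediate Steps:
S*(-1203 + f) = 294*(-1203 - 142) = 294*(-1345) = -395430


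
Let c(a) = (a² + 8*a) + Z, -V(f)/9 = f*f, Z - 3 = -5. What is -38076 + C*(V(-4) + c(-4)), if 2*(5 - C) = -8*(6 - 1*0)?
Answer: -42774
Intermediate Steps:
Z = -2 (Z = 3 - 5 = -2)
C = 29 (C = 5 - (-4)*(6 - 1*0) = 5 - (-4)*(6 + 0) = 5 - (-4)*6 = 5 - ½*(-48) = 5 + 24 = 29)
V(f) = -9*f² (V(f) = -9*f*f = -9*f²)
c(a) = -2 + a² + 8*a (c(a) = (a² + 8*a) - 2 = -2 + a² + 8*a)
-38076 + C*(V(-4) + c(-4)) = -38076 + 29*(-9*(-4)² + (-2 + (-4)² + 8*(-4))) = -38076 + 29*(-9*16 + (-2 + 16 - 32)) = -38076 + 29*(-144 - 18) = -38076 + 29*(-162) = -38076 - 4698 = -42774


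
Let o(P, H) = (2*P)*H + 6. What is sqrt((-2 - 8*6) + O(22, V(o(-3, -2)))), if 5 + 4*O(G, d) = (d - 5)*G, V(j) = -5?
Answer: 5*I*sqrt(17)/2 ≈ 10.308*I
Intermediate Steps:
o(P, H) = 6 + 2*H*P (o(P, H) = 2*H*P + 6 = 6 + 2*H*P)
O(G, d) = -5/4 + G*(-5 + d)/4 (O(G, d) = -5/4 + ((d - 5)*G)/4 = -5/4 + ((-5 + d)*G)/4 = -5/4 + (G*(-5 + d))/4 = -5/4 + G*(-5 + d)/4)
sqrt((-2 - 8*6) + O(22, V(o(-3, -2)))) = sqrt((-2 - 8*6) + (-5/4 - 5/4*22 + (1/4)*22*(-5))) = sqrt((-2 - 48) + (-5/4 - 55/2 - 55/2)) = sqrt(-50 - 225/4) = sqrt(-425/4) = 5*I*sqrt(17)/2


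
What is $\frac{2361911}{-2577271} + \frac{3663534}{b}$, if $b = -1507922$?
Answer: $- \frac{6501748747328}{1943161820431} \approx -3.346$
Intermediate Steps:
$\frac{2361911}{-2577271} + \frac{3663534}{b} = \frac{2361911}{-2577271} + \frac{3663534}{-1507922} = 2361911 \left(- \frac{1}{2577271}\right) + 3663534 \left(- \frac{1}{1507922}\right) = - \frac{2361911}{2577271} - \frac{1831767}{753961} = - \frac{6501748747328}{1943161820431}$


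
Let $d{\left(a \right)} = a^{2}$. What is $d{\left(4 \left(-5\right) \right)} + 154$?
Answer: $554$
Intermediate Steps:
$d{\left(4 \left(-5\right) \right)} + 154 = \left(4 \left(-5\right)\right)^{2} + 154 = \left(-20\right)^{2} + 154 = 400 + 154 = 554$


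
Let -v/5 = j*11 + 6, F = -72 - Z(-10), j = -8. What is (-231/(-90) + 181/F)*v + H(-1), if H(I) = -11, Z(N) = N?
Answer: -14471/93 ≈ -155.60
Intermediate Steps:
F = -62 (F = -72 - 1*(-10) = -72 + 10 = -62)
v = 410 (v = -5*(-8*11 + 6) = -5*(-88 + 6) = -5*(-82) = 410)
(-231/(-90) + 181/F)*v + H(-1) = (-231/(-90) + 181/(-62))*410 - 11 = (-231*(-1/90) + 181*(-1/62))*410 - 11 = (77/30 - 181/62)*410 - 11 = -164/465*410 - 11 = -13448/93 - 11 = -14471/93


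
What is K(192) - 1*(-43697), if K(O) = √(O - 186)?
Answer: 43697 + √6 ≈ 43699.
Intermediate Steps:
K(O) = √(-186 + O)
K(192) - 1*(-43697) = √(-186 + 192) - 1*(-43697) = √6 + 43697 = 43697 + √6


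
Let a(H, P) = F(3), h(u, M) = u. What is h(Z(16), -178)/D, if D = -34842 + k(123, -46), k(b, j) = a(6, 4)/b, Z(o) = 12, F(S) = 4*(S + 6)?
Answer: -82/238085 ≈ -0.00034441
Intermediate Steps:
F(S) = 24 + 4*S (F(S) = 4*(6 + S) = 24 + 4*S)
a(H, P) = 36 (a(H, P) = 24 + 4*3 = 24 + 12 = 36)
k(b, j) = 36/b
D = -1428510/41 (D = -34842 + 36/123 = -34842 + 36*(1/123) = -34842 + 12/41 = -1428510/41 ≈ -34842.)
h(Z(16), -178)/D = 12/(-1428510/41) = 12*(-41/1428510) = -82/238085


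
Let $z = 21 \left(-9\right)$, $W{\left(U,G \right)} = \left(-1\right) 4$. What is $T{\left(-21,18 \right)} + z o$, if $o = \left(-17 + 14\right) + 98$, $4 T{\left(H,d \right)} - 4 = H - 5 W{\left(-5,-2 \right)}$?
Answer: $- \frac{71817}{4} \approx -17954.0$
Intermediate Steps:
$W{\left(U,G \right)} = -4$
$z = -189$
$T{\left(H,d \right)} = 6 + \frac{H}{4}$ ($T{\left(H,d \right)} = 1 + \frac{H - -20}{4} = 1 + \frac{H + 20}{4} = 1 + \frac{20 + H}{4} = 1 + \left(5 + \frac{H}{4}\right) = 6 + \frac{H}{4}$)
$o = 95$ ($o = -3 + 98 = 95$)
$T{\left(-21,18 \right)} + z o = \left(6 + \frac{1}{4} \left(-21\right)\right) - 17955 = \left(6 - \frac{21}{4}\right) - 17955 = \frac{3}{4} - 17955 = - \frac{71817}{4}$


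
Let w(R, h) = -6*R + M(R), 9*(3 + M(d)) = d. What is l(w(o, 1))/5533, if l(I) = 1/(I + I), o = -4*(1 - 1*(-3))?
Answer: 9/9085186 ≈ 9.9062e-7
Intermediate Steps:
M(d) = -3 + d/9
o = -16 (o = -4*(1 + 3) = -4*4 = -16)
w(R, h) = -3 - 53*R/9 (w(R, h) = -6*R + (-3 + R/9) = -3 - 53*R/9)
l(I) = 1/(2*I)
l(w(o, 1))/5533 = (1/(2*(-3 - 53/9*(-16))))/5533 = (1/(2*(-3 + 848/9)))*(1/5533) = (1/(2*(821/9)))*(1/5533) = ((1/2)*(9/821))*(1/5533) = (9/1642)*(1/5533) = 9/9085186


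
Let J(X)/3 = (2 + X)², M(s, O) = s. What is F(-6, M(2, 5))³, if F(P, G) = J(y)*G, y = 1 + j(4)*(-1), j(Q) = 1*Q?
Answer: 216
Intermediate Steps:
j(Q) = Q
y = -3 (y = 1 + 4*(-1) = 1 - 4 = -3)
J(X) = 3*(2 + X)²
F(P, G) = 3*G (F(P, G) = (3*(2 - 3)²)*G = (3*(-1)²)*G = (3*1)*G = 3*G)
F(-6, M(2, 5))³ = (3*2)³ = 6³ = 216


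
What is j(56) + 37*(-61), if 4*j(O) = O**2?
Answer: -1473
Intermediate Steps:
j(O) = O**2/4
j(56) + 37*(-61) = (1/4)*56**2 + 37*(-61) = (1/4)*3136 - 2257 = 784 - 2257 = -1473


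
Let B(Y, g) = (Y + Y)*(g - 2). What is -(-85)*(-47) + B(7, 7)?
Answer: -3925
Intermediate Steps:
B(Y, g) = 2*Y*(-2 + g) (B(Y, g) = (2*Y)*(-2 + g) = 2*Y*(-2 + g))
-(-85)*(-47) + B(7, 7) = -(-85)*(-47) + 2*7*(-2 + 7) = -85*47 + 2*7*5 = -3995 + 70 = -3925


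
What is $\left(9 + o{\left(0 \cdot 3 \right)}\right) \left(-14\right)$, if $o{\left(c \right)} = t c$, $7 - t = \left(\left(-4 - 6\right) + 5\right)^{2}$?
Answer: $-126$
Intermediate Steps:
$t = -18$ ($t = 7 - \left(\left(-4 - 6\right) + 5\right)^{2} = 7 - \left(-10 + 5\right)^{2} = 7 - \left(-5\right)^{2} = 7 - 25 = -18$)
$o{\left(c \right)} = - 18 c$
$\left(9 + o{\left(0 \cdot 3 \right)}\right) \left(-14\right) = \left(9 - 18 \cdot 0 \cdot 3\right) \left(-14\right) = \left(9 - 0\right) \left(-14\right) = \left(9 + 0\right) \left(-14\right) = 9 \left(-14\right) = -126$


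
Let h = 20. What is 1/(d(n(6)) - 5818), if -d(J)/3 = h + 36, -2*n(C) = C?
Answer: -1/5986 ≈ -0.00016706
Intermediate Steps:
n(C) = -C/2
d(J) = -168 (d(J) = -3*(20 + 36) = -3*56 = -168)
1/(d(n(6)) - 5818) = 1/(-168 - 5818) = 1/(-5986) = -1/5986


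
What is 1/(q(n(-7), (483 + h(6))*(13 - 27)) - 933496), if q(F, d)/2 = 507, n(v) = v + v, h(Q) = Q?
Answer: -1/932482 ≈ -1.0724e-6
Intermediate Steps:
n(v) = 2*v
q(F, d) = 1014 (q(F, d) = 2*507 = 1014)
1/(q(n(-7), (483 + h(6))*(13 - 27)) - 933496) = 1/(1014 - 933496) = 1/(-932482) = -1/932482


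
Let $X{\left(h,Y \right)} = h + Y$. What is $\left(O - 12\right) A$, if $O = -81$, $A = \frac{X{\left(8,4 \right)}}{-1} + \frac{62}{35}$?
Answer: $\frac{33294}{35} \approx 951.26$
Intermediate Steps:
$X{\left(h,Y \right)} = Y + h$
$A = - \frac{358}{35}$ ($A = \frac{4 + 8}{-1} + \frac{62}{35} = 12 \left(-1\right) + 62 \cdot \frac{1}{35} = -12 + \frac{62}{35} = - \frac{358}{35} \approx -10.229$)
$\left(O - 12\right) A = \left(-81 - 12\right) \left(- \frac{358}{35}\right) = \left(-93\right) \left(- \frac{358}{35}\right) = \frac{33294}{35}$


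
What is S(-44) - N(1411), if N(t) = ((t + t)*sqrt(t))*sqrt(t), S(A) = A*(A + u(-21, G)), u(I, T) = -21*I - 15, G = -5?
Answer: -3998650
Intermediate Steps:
u(I, T) = -15 - 21*I
S(A) = A*(426 + A) (S(A) = A*(A + (-15 - 21*(-21))) = A*(A + (-15 + 441)) = A*(A + 426) = A*(426 + A))
N(t) = 2*t**2 (N(t) = ((2*t)*sqrt(t))*sqrt(t) = (2*t**(3/2))*sqrt(t) = 2*t**2)
S(-44) - N(1411) = -44*(426 - 44) - 2*1411**2 = -44*382 - 2*1990921 = -16808 - 1*3981842 = -16808 - 3981842 = -3998650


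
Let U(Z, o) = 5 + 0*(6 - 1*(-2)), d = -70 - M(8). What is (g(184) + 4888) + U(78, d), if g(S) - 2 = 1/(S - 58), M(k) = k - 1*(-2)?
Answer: 616771/126 ≈ 4895.0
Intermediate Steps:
M(k) = 2 + k (M(k) = k + 2 = 2 + k)
g(S) = 2 + 1/(-58 + S) (g(S) = 2 + 1/(S - 58) = 2 + 1/(-58 + S))
d = -80 (d = -70 - (2 + 8) = -70 - 1*10 = -70 - 10 = -80)
U(Z, o) = 5 (U(Z, o) = 5 + 0*(6 + 2) = 5 + 0*8 = 5 + 0 = 5)
(g(184) + 4888) + U(78, d) = ((-115 + 2*184)/(-58 + 184) + 4888) + 5 = ((-115 + 368)/126 + 4888) + 5 = ((1/126)*253 + 4888) + 5 = (253/126 + 4888) + 5 = 616141/126 + 5 = 616771/126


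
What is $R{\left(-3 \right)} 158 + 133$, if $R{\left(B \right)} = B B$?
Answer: $1555$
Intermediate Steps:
$R{\left(B \right)} = B^{2}$
$R{\left(-3 \right)} 158 + 133 = \left(-3\right)^{2} \cdot 158 + 133 = 9 \cdot 158 + 133 = 1422 + 133 = 1555$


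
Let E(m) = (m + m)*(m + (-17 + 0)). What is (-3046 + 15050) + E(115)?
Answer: 34544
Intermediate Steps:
E(m) = 2*m*(-17 + m) (E(m) = (2*m)*(m - 17) = (2*m)*(-17 + m) = 2*m*(-17 + m))
(-3046 + 15050) + E(115) = (-3046 + 15050) + 2*115*(-17 + 115) = 12004 + 2*115*98 = 12004 + 22540 = 34544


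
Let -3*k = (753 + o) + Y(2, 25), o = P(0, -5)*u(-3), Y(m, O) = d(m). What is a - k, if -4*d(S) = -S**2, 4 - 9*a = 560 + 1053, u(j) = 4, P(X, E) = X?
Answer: 653/9 ≈ 72.556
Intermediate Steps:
a = -1609/9 (a = 4/9 - (560 + 1053)/9 = 4/9 - 1/9*1613 = 4/9 - 1613/9 = -1609/9 ≈ -178.78)
d(S) = S**2/4 (d(S) = -(-1)*S**2/4 = S**2/4)
Y(m, O) = m**2/4
o = 0 (o = 0*4 = 0)
k = -754/3 (k = -((753 + 0) + (1/4)*2**2)/3 = -(753 + (1/4)*4)/3 = -(753 + 1)/3 = -1/3*754 = -754/3 ≈ -251.33)
a - k = -1609/9 - 1*(-754/3) = -1609/9 + 754/3 = 653/9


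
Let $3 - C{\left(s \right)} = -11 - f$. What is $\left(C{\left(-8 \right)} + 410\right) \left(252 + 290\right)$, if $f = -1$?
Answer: $229266$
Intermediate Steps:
$C{\left(s \right)} = 13$ ($C{\left(s \right)} = 3 - \left(-11 - -1\right) = 3 - \left(-11 + 1\right) = 3 - -10 = 3 + 10 = 13$)
$\left(C{\left(-8 \right)} + 410\right) \left(252 + 290\right) = \left(13 + 410\right) \left(252 + 290\right) = 423 \cdot 542 = 229266$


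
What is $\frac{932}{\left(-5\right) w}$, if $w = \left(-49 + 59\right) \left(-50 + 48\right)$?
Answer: $\frac{233}{25} \approx 9.32$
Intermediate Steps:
$w = -20$ ($w = 10 \left(-2\right) = -20$)
$\frac{932}{\left(-5\right) w} = \frac{932}{\left(-5\right) \left(-20\right)} = \frac{932}{100} = 932 \cdot \frac{1}{100} = \frac{233}{25}$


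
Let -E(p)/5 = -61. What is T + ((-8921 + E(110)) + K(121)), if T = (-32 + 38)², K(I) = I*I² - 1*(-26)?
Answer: 1763007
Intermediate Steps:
E(p) = 305 (E(p) = -5*(-61) = 305)
K(I) = 26 + I³ (K(I) = I³ + 26 = 26 + I³)
T = 36 (T = 6² = 36)
T + ((-8921 + E(110)) + K(121)) = 36 + ((-8921 + 305) + (26 + 121³)) = 36 + (-8616 + (26 + 1771561)) = 36 + (-8616 + 1771587) = 36 + 1762971 = 1763007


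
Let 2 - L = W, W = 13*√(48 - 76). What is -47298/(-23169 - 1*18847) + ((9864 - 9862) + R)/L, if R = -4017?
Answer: (-42149911*I + 307437*√7)/(21008*(I + 13*√7)) ≈ -0.56981 - 58.317*I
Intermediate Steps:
W = 26*I*√7 (W = 13*√(-28) = 13*(2*I*√7) = 26*I*√7 ≈ 68.79*I)
L = 2 - 26*I*√7 ≈ 2.0 - 68.79*I
-47298/(-23169 - 1*18847) + ((9864 - 9862) + R)/L = -47298/(-23169 - 1*18847) + ((9864 - 9862) - 4017)/(2 - 26*I*√7) = -47298/(-23169 - 18847) + (2 - 4017)/(2 - 26*I*√7) = -47298/(-42016) - 4015/(2 - 26*I*√7) = -47298*(-1/42016) - 4015/(2 - 26*I*√7) = 23649/21008 - 4015/(2 - 26*I*√7)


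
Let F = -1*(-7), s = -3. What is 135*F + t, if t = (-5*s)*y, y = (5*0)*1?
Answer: 945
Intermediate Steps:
y = 0 (y = 0*1 = 0)
F = 7
t = 0 (t = -5*(-3)*0 = 15*0 = 0)
135*F + t = 135*7 + 0 = 945 + 0 = 945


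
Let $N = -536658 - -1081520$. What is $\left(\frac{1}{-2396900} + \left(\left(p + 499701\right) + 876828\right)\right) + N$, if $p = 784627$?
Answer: $\frac{6486054544199}{2396900} \approx 2.706 \cdot 10^{6}$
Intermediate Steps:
$N = 544862$ ($N = -536658 + 1081520 = 544862$)
$\left(\frac{1}{-2396900} + \left(\left(p + 499701\right) + 876828\right)\right) + N = \left(\frac{1}{-2396900} + \left(\left(784627 + 499701\right) + 876828\right)\right) + 544862 = \left(- \frac{1}{2396900} + \left(1284328 + 876828\right)\right) + 544862 = \left(- \frac{1}{2396900} + 2161156\right) + 544862 = \frac{5180074816399}{2396900} + 544862 = \frac{6486054544199}{2396900}$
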